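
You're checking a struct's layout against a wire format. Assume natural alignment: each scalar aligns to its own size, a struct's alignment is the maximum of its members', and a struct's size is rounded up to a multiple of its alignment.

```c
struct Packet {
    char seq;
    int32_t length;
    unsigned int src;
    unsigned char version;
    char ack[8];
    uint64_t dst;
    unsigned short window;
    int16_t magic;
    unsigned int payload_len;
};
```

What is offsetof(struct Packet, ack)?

0..1  seq  (1B, 1-aligned)
1..4  -- padding (3B)
4..8  length  (4B, 4-aligned)
8..12  src  (4B, 4-aligned)
12..13  version  (1B, 1-aligned)
13..21  ack  (8B, 1-aligned)

13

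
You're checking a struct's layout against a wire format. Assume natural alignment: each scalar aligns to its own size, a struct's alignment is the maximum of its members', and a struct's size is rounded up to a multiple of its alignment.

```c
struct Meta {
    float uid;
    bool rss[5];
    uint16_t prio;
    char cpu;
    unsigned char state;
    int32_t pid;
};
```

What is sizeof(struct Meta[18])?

360

@0: uid [4B, align 4] → 4
@4: rss [5B, align 1] → 9
+1 pad (align 2)
@10: prio [2B, align 2] → 12
@12: cpu [1B, align 1] → 13
@13: state [1B, align 1] → 14
+2 pad (align 4)
@16: pid [4B, align 4] → 20
size 20, align 4
array of 18: 18 × 20 = 360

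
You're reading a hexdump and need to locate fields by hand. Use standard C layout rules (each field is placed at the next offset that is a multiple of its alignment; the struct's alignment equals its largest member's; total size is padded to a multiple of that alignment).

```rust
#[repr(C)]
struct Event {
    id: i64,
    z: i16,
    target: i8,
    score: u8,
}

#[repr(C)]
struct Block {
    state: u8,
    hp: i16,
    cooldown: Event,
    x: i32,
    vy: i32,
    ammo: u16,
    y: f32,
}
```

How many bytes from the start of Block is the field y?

36

Event: 0..8  id  (8B, 8-aligned); 8..10  z  (2B, 2-aligned); 10..11  target  (1B, 1-aligned); 11..12  score  (1B, 1-aligned); 12..16  -- tail padding (4B); sizeof = 16, alignof = 8
0..1  state  (1B, 1-aligned)
1..2  -- padding (1B)
2..4  hp  (2B, 2-aligned)
4..8  -- padding (4B)
8..24  cooldown  (16B, 8-aligned)
24..28  x  (4B, 4-aligned)
28..32  vy  (4B, 4-aligned)
32..34  ammo  (2B, 2-aligned)
34..36  -- padding (2B)
36..40  y  (4B, 4-aligned)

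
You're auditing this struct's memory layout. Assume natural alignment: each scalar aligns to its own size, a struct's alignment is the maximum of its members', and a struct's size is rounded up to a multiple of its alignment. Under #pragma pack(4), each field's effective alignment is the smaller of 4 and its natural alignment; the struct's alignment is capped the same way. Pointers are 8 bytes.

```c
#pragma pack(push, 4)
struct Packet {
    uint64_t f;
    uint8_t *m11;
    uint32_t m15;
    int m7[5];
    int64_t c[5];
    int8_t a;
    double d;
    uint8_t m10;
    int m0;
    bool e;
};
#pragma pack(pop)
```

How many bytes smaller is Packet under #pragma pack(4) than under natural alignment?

natural layout:
  f at 0 (size 8, align 8) → ends 8
  m11 at 8 (size 8, align 8) → ends 16
  m15 at 16 (size 4, align 4) → ends 20
  m7 at 20 (size 20, align 4) → ends 40
  c at 40 (size 40, align 8) → ends 80
  a at 80 (size 1, align 1) → ends 81
  pad 7 to align 8 for d
  d at 88 (size 8, align 8) → ends 96
  m10 at 96 (size 1, align 1) → ends 97
  pad 3 to align 4 for m0
  m0 at 100 (size 4, align 4) → ends 104
  e at 104 (size 1, align 1) → ends 105
  tail pad 7 to reach multiple of 8
  total 112 bytes, alignment 8
packed(4) layout:
  f at 0 (size 8, align 4) → ends 8
  m11 at 8 (size 8, align 4) → ends 16
  m15 at 16 (size 4, align 4) → ends 20
  m7 at 20 (size 20, align 4) → ends 40
  c at 40 (size 40, align 4) → ends 80
  a at 80 (size 1, align 1) → ends 81
  pad 3 to align 4 for d
  d at 84 (size 8, align 4) → ends 92
  m10 at 92 (size 1, align 1) → ends 93
  pad 3 to align 4 for m0
  m0 at 96 (size 4, align 4) → ends 100
  e at 100 (size 1, align 1) → ends 101
  tail pad 3 to reach multiple of 4
  total 104 bytes, alignment 4
112 − 104 = 8

8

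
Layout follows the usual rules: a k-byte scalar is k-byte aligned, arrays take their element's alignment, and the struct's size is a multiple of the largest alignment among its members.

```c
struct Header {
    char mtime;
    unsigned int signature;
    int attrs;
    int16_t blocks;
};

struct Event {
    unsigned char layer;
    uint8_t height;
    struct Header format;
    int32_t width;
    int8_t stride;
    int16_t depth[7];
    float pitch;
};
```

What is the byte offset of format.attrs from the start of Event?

12

Header: mtime at 0 (size 1, align 1) → ends 1; pad 3 to align 4 for signature; signature at 4 (size 4, align 4) → ends 8; attrs at 8 (size 4, align 4) → ends 12; blocks at 12 (size 2, align 2) → ends 14; tail pad 2 to reach multiple of 4; total 16 bytes, alignment 4
layer at 0 (size 1, align 1) → ends 1
height at 1 (size 1, align 1) → ends 2
pad 2 to align 4 for format
format at 4 (size 16, align 4) → ends 20
within Header: attrs at 8
4 + 8 = 12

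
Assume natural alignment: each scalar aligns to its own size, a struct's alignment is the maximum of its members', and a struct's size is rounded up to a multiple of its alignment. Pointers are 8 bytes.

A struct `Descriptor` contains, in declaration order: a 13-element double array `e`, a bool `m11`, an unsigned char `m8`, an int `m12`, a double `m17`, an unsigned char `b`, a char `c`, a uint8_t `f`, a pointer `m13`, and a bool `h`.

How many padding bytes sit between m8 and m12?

0..104  e  (104B, 8-aligned)
104..105  m11  (1B, 1-aligned)
105..106  m8  (1B, 1-aligned)
106..108  -- padding (2B)
108..112  m12  (4B, 4-aligned)

2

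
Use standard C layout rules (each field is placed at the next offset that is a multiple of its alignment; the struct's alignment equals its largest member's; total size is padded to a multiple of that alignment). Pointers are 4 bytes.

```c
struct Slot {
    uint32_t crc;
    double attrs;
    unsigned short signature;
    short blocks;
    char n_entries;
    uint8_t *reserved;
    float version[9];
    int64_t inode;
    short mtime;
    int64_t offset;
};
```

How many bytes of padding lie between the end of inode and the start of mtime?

0

@0: crc [4B, align 4] → 4
+4 pad (align 8)
@8: attrs [8B, align 8] → 16
@16: signature [2B, align 2] → 18
@18: blocks [2B, align 2] → 20
@20: n_entries [1B, align 1] → 21
+3 pad (align 4)
@24: reserved [4B, align 4] → 28
@28: version [36B, align 4] → 64
@64: inode [8B, align 8] → 72
@72: mtime [2B, align 2] → 74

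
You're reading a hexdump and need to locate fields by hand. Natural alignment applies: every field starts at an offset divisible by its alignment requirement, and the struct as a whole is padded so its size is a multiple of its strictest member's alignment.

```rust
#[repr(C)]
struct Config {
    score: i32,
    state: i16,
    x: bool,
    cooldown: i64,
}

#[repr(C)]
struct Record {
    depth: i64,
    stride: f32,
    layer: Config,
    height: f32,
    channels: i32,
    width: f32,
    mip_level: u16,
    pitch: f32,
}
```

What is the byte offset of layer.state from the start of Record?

20

Config: 0..4  score  (4B, 4-aligned); 4..6  state  (2B, 2-aligned); 6..7  x  (1B, 1-aligned); 7..8  -- padding (1B); 8..16  cooldown  (8B, 8-aligned); sizeof = 16, alignof = 8
0..8  depth  (8B, 8-aligned)
8..12  stride  (4B, 4-aligned)
12..16  -- padding (4B)
16..32  layer  (16B, 8-aligned)
within Config: state at 4
16 + 4 = 20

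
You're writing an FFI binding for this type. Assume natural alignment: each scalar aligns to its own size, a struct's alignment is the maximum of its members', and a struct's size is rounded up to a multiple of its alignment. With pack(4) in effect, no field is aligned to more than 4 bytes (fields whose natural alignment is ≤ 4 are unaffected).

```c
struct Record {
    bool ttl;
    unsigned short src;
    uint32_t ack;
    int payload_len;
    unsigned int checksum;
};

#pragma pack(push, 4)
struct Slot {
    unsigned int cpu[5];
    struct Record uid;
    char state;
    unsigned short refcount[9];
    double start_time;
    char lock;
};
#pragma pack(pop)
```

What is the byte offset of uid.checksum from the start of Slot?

Record: ttl at 0 (size 1, align 1) → ends 1; pad 1 to align 2 for src; src at 2 (size 2, align 2) → ends 4; ack at 4 (size 4, align 4) → ends 8; payload_len at 8 (size 4, align 4) → ends 12; checksum at 12 (size 4, align 4) → ends 16; total 16 bytes, alignment 4
cpu at 0 (size 20, align 4) → ends 20
uid at 20 (size 16, align 4) → ends 36
within Record: checksum at 12
20 + 12 = 32

32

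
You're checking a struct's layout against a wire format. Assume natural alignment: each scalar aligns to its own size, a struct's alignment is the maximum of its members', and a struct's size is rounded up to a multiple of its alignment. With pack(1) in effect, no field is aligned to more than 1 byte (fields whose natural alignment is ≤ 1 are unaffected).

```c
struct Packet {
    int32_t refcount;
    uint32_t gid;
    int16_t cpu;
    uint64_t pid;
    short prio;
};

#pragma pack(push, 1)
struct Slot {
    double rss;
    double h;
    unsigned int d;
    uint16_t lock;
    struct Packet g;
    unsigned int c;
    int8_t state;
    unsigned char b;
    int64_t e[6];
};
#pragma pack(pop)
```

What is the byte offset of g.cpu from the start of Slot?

Packet: refcount at 0 (size 4, align 4) → ends 4; gid at 4 (size 4, align 4) → ends 8; cpu at 8 (size 2, align 2) → ends 10; pad 6 to align 8 for pid; pid at 16 (size 8, align 8) → ends 24; prio at 24 (size 2, align 2) → ends 26; tail pad 6 to reach multiple of 8; total 32 bytes, alignment 8
rss at 0 (size 8, align 1) → ends 8
h at 8 (size 8, align 1) → ends 16
d at 16 (size 4, align 1) → ends 20
lock at 20 (size 2, align 1) → ends 22
g at 22 (size 32, align 1) → ends 54
within Packet: cpu at 8
22 + 8 = 30

30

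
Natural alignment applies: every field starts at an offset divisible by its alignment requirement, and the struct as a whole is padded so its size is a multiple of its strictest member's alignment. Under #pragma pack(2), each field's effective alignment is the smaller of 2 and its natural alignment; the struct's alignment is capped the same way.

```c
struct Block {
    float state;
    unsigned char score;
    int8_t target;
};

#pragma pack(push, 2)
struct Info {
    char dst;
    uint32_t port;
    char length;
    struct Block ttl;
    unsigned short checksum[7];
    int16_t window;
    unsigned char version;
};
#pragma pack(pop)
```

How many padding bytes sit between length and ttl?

1

Block: 0..4  state  (4B, 4-aligned); 4..5  score  (1B, 1-aligned); 5..6  target  (1B, 1-aligned); 6..8  -- tail padding (2B); sizeof = 8, alignof = 4
0..1  dst  (1B, 1-aligned)
1..2  -- padding (1B)
2..6  port  (4B, 2-aligned)
6..7  length  (1B, 1-aligned)
7..8  -- padding (1B)
8..16  ttl  (8B, 2-aligned)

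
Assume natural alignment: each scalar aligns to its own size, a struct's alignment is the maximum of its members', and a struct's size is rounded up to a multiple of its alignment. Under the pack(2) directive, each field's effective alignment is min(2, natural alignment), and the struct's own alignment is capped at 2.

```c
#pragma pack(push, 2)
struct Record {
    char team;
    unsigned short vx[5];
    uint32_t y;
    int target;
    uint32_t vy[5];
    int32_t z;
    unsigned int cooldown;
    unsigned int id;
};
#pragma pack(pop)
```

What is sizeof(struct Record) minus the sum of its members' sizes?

1

team at 0 (size 1, align 1) → ends 1
pad 1 to align 2 for vx
vx at 2 (size 10, align 2) → ends 12
y at 12 (size 4, align 2) → ends 16
target at 16 (size 4, align 2) → ends 20
vy at 20 (size 20, align 2) → ends 40
z at 40 (size 4, align 2) → ends 44
cooldown at 44 (size 4, align 2) → ends 48
id at 48 (size 4, align 2) → ends 52
total 52 bytes, alignment 2
data bytes 51, size 52 → padding 1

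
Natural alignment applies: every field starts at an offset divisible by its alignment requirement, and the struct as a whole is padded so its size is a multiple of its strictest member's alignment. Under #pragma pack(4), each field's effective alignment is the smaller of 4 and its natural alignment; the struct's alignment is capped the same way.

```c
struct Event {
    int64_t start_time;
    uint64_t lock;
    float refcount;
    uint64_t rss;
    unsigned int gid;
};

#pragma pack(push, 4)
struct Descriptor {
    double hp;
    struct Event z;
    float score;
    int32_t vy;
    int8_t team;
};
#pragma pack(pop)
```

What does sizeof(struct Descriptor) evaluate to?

60 bytes

Event: 0..8  start_time  (8B, 8-aligned); 8..16  lock  (8B, 8-aligned); 16..20  refcount  (4B, 4-aligned); 20..24  -- padding (4B); 24..32  rss  (8B, 8-aligned); 32..36  gid  (4B, 4-aligned); 36..40  -- tail padding (4B); sizeof = 40, alignof = 8
0..8  hp  (8B, 4-aligned)
8..48  z  (40B, 4-aligned)
48..52  score  (4B, 4-aligned)
52..56  vy  (4B, 4-aligned)
56..57  team  (1B, 1-aligned)
57..60  -- tail padding (3B)
sizeof = 60, alignof = 4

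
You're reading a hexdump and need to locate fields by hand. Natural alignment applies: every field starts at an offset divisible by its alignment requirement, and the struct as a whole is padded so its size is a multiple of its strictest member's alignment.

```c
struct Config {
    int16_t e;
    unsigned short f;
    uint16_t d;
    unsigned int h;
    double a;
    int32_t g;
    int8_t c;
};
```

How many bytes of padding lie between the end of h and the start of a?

@0: e [2B, align 2] → 2
@2: f [2B, align 2] → 4
@4: d [2B, align 2] → 6
+2 pad (align 4)
@8: h [4B, align 4] → 12
+4 pad (align 8)
@16: a [8B, align 8] → 24

4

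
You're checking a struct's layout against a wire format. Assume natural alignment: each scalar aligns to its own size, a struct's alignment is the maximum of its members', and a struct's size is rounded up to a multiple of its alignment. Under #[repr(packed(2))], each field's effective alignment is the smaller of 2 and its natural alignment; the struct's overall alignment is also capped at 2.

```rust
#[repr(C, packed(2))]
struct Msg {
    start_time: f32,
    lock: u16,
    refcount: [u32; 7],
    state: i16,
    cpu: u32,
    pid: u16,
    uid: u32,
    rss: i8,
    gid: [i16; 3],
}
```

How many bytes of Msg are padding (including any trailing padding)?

1

start_time at 0 (size 4, align 2) → ends 4
lock at 4 (size 2, align 2) → ends 6
refcount at 6 (size 28, align 2) → ends 34
state at 34 (size 2, align 2) → ends 36
cpu at 36 (size 4, align 2) → ends 40
pid at 40 (size 2, align 2) → ends 42
uid at 42 (size 4, align 2) → ends 46
rss at 46 (size 1, align 1) → ends 47
pad 1 to align 2 for gid
gid at 48 (size 6, align 2) → ends 54
total 54 bytes, alignment 2
data bytes 53, size 54 → padding 1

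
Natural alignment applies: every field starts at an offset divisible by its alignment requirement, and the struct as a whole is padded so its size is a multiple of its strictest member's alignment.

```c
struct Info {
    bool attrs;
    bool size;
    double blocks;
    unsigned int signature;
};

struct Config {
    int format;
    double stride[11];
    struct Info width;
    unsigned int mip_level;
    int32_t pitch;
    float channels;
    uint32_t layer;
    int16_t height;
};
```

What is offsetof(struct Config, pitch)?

124

Info: @0: attrs [1B, align 1] → 1; @1: size [1B, align 1] → 2; +6 pad (align 8); @8: blocks [8B, align 8] → 16; @16: signature [4B, align 4] → 20; +4 tail pad (align 8); size 24, align 8
@0: format [4B, align 4] → 4
+4 pad (align 8)
@8: stride [88B, align 8] → 96
@96: width [24B, align 8] → 120
@120: mip_level [4B, align 4] → 124
@124: pitch [4B, align 4] → 128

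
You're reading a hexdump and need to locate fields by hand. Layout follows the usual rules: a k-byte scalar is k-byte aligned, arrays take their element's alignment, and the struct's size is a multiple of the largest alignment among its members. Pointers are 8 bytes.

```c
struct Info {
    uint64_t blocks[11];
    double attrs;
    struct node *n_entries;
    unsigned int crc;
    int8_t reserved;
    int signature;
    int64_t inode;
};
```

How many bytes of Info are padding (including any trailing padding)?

7

0..88  blocks  (88B, 8-aligned)
88..96  attrs  (8B, 8-aligned)
96..104  n_entries  (8B, 8-aligned)
104..108  crc  (4B, 4-aligned)
108..109  reserved  (1B, 1-aligned)
109..112  -- padding (3B)
112..116  signature  (4B, 4-aligned)
116..120  -- padding (4B)
120..128  inode  (8B, 8-aligned)
sizeof = 128, alignof = 8
data bytes 121, size 128 → padding 7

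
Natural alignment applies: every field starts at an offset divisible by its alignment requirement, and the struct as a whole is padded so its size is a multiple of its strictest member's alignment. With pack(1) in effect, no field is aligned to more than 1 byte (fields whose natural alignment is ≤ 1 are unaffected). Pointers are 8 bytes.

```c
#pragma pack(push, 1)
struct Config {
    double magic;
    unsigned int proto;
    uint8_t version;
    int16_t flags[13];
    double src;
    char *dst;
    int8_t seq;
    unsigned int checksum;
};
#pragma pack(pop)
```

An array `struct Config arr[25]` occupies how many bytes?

0..8  magic  (8B, 1-aligned)
8..12  proto  (4B, 1-aligned)
12..13  version  (1B, 1-aligned)
13..39  flags  (26B, 1-aligned)
39..47  src  (8B, 1-aligned)
47..55  dst  (8B, 1-aligned)
55..56  seq  (1B, 1-aligned)
56..60  checksum  (4B, 1-aligned)
sizeof = 60, alignof = 1
array of 25: 25 × 60 = 1500

1500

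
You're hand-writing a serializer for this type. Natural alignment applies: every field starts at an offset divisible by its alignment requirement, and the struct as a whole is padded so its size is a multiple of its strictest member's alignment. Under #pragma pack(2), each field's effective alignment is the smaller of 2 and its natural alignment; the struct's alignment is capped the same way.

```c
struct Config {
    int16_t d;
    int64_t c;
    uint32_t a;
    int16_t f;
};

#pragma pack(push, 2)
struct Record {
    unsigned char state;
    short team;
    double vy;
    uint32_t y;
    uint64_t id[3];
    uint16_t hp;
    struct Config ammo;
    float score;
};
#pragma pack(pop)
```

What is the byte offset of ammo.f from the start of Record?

62

Config: @0: d [2B, align 2] → 2; +6 pad (align 8); @8: c [8B, align 8] → 16; @16: a [4B, align 4] → 20; @20: f [2B, align 2] → 22; +2 tail pad (align 8); size 24, align 8
@0: state [1B, align 1] → 1
+1 pad (align 2)
@2: team [2B, align 2] → 4
@4: vy [8B, align 2] → 12
@12: y [4B, align 2] → 16
@16: id [24B, align 2] → 40
@40: hp [2B, align 2] → 42
@42: ammo [24B, align 2] → 66
within Config: f at 20
42 + 20 = 62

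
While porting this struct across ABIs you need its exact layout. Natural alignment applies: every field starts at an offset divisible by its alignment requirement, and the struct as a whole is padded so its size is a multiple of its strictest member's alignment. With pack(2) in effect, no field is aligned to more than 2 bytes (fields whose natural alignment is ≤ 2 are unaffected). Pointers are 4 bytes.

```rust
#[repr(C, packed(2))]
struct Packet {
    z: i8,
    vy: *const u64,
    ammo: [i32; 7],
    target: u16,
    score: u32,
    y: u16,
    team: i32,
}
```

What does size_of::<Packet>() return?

@0: z [1B, align 1] → 1
+1 pad (align 2)
@2: vy [4B, align 2] → 6
@6: ammo [28B, align 2] → 34
@34: target [2B, align 2] → 36
@36: score [4B, align 2] → 40
@40: y [2B, align 2] → 42
@42: team [4B, align 2] → 46
size 46, align 2

46 bytes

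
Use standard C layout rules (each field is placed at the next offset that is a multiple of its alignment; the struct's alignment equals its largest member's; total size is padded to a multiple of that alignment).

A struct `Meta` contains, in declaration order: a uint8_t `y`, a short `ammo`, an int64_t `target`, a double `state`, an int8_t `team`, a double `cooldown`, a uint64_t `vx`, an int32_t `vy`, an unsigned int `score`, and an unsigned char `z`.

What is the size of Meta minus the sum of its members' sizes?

19

y at 0 (size 1, align 1) → ends 1
pad 1 to align 2 for ammo
ammo at 2 (size 2, align 2) → ends 4
pad 4 to align 8 for target
target at 8 (size 8, align 8) → ends 16
state at 16 (size 8, align 8) → ends 24
team at 24 (size 1, align 1) → ends 25
pad 7 to align 8 for cooldown
cooldown at 32 (size 8, align 8) → ends 40
vx at 40 (size 8, align 8) → ends 48
vy at 48 (size 4, align 4) → ends 52
score at 52 (size 4, align 4) → ends 56
z at 56 (size 1, align 1) → ends 57
tail pad 7 to reach multiple of 8
total 64 bytes, alignment 8
data bytes 45, size 64 → padding 19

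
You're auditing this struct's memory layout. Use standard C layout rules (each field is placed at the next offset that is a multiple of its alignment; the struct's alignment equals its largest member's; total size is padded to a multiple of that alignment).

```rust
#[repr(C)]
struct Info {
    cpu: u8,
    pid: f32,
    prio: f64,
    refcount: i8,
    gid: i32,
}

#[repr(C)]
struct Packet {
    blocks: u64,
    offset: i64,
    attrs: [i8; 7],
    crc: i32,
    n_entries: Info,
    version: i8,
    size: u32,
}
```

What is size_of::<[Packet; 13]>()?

Info: @0: cpu [1B, align 1] → 1; +3 pad (align 4); @4: pid [4B, align 4] → 8; @8: prio [8B, align 8] → 16; @16: refcount [1B, align 1] → 17; +3 pad (align 4); @20: gid [4B, align 4] → 24; size 24, align 8
@0: blocks [8B, align 8] → 8
@8: offset [8B, align 8] → 16
@16: attrs [7B, align 1] → 23
+1 pad (align 4)
@24: crc [4B, align 4] → 28
+4 pad (align 8)
@32: n_entries [24B, align 8] → 56
@56: version [1B, align 1] → 57
+3 pad (align 4)
@60: size [4B, align 4] → 64
size 64, align 8
array of 13: 13 × 64 = 832

832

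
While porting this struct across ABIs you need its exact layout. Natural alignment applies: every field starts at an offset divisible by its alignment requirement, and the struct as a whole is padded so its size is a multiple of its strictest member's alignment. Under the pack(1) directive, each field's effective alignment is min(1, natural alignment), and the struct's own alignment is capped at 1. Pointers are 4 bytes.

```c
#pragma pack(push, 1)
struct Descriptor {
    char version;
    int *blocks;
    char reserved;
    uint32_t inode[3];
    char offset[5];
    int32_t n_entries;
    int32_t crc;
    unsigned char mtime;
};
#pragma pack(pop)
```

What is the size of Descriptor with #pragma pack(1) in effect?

@0: version [1B, align 1] → 1
@1: blocks [4B, align 1] → 5
@5: reserved [1B, align 1] → 6
@6: inode [12B, align 1] → 18
@18: offset [5B, align 1] → 23
@23: n_entries [4B, align 1] → 27
@27: crc [4B, align 1] → 31
@31: mtime [1B, align 1] → 32
size 32, align 1

32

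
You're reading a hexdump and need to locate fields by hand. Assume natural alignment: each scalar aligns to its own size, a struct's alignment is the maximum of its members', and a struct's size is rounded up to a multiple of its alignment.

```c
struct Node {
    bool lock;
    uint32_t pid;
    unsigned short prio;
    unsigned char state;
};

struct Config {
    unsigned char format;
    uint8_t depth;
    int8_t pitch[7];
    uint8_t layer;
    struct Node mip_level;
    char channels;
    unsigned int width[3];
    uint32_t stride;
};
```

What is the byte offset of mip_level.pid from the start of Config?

Node: 0..1  lock  (1B, 1-aligned); 1..4  -- padding (3B); 4..8  pid  (4B, 4-aligned); 8..10  prio  (2B, 2-aligned); 10..11  state  (1B, 1-aligned); 11..12  -- tail padding (1B); sizeof = 12, alignof = 4
0..1  format  (1B, 1-aligned)
1..2  depth  (1B, 1-aligned)
2..9  pitch  (7B, 1-aligned)
9..10  layer  (1B, 1-aligned)
10..12  -- padding (2B)
12..24  mip_level  (12B, 4-aligned)
within Node: pid at 4
12 + 4 = 16

16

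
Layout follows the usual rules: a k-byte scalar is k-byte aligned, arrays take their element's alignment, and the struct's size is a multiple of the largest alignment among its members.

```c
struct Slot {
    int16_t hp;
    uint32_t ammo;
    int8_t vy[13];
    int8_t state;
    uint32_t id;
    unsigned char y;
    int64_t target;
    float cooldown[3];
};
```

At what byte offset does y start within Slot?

28

0..2  hp  (2B, 2-aligned)
2..4  -- padding (2B)
4..8  ammo  (4B, 4-aligned)
8..21  vy  (13B, 1-aligned)
21..22  state  (1B, 1-aligned)
22..24  -- padding (2B)
24..28  id  (4B, 4-aligned)
28..29  y  (1B, 1-aligned)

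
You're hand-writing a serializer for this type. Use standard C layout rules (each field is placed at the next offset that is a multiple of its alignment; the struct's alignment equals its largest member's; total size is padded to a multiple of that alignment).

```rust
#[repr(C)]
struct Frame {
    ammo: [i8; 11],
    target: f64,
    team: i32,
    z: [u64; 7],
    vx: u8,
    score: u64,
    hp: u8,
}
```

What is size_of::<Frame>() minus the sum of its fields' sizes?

@0: ammo [11B, align 1] → 11
+5 pad (align 8)
@16: target [8B, align 8] → 24
@24: team [4B, align 4] → 28
+4 pad (align 8)
@32: z [56B, align 8] → 88
@88: vx [1B, align 1] → 89
+7 pad (align 8)
@96: score [8B, align 8] → 104
@104: hp [1B, align 1] → 105
+7 tail pad (align 8)
size 112, align 8
data bytes 89, size 112 → padding 23

23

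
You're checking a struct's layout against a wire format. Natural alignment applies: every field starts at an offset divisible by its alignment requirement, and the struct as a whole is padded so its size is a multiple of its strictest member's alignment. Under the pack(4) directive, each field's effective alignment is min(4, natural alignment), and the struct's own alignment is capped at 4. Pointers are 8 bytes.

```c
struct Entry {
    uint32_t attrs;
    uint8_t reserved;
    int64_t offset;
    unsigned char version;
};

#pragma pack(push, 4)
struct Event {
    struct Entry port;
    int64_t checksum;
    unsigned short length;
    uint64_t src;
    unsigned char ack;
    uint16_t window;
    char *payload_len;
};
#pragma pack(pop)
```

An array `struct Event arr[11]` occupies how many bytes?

616

Entry: @0: attrs [4B, align 4] → 4; @4: reserved [1B, align 1] → 5; +3 pad (align 8); @8: offset [8B, align 8] → 16; @16: version [1B, align 1] → 17; +7 tail pad (align 8); size 24, align 8
@0: port [24B, align 4] → 24
@24: checksum [8B, align 4] → 32
@32: length [2B, align 2] → 34
+2 pad (align 4)
@36: src [8B, align 4] → 44
@44: ack [1B, align 1] → 45
+1 pad (align 2)
@46: window [2B, align 2] → 48
@48: payload_len [8B, align 4] → 56
size 56, align 4
array of 11: 11 × 56 = 616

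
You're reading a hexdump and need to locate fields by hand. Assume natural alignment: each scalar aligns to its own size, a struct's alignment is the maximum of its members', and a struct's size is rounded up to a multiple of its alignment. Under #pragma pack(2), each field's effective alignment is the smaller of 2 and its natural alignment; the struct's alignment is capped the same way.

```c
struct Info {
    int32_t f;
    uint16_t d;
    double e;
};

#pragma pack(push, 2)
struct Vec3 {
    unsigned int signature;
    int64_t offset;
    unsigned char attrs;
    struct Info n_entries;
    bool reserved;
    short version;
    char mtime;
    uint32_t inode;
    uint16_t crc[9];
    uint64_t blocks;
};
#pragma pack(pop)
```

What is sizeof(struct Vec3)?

Info: f at 0 (size 4, align 4) → ends 4; d at 4 (size 2, align 2) → ends 6; pad 2 to align 8 for e; e at 8 (size 8, align 8) → ends 16; total 16 bytes, alignment 8
signature at 0 (size 4, align 2) → ends 4
offset at 4 (size 8, align 2) → ends 12
attrs at 12 (size 1, align 1) → ends 13
pad 1 to align 2 for n_entries
n_entries at 14 (size 16, align 2) → ends 30
reserved at 30 (size 1, align 1) → ends 31
pad 1 to align 2 for version
version at 32 (size 2, align 2) → ends 34
mtime at 34 (size 1, align 1) → ends 35
pad 1 to align 2 for inode
inode at 36 (size 4, align 2) → ends 40
crc at 40 (size 18, align 2) → ends 58
blocks at 58 (size 8, align 2) → ends 66
total 66 bytes, alignment 2

66 bytes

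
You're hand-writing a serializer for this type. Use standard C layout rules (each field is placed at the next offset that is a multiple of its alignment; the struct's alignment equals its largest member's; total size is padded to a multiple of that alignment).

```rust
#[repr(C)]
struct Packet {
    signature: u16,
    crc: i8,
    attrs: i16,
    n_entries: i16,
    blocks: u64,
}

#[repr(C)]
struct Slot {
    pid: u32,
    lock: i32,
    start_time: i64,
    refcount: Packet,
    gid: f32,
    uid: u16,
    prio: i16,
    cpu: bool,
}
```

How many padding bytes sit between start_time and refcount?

Packet: signature at 0 (size 2, align 2) → ends 2; crc at 2 (size 1, align 1) → ends 3; pad 1 to align 2 for attrs; attrs at 4 (size 2, align 2) → ends 6; n_entries at 6 (size 2, align 2) → ends 8; blocks at 8 (size 8, align 8) → ends 16; total 16 bytes, alignment 8
pid at 0 (size 4, align 4) → ends 4
lock at 4 (size 4, align 4) → ends 8
start_time at 8 (size 8, align 8) → ends 16
refcount at 16 (size 16, align 8) → ends 32

0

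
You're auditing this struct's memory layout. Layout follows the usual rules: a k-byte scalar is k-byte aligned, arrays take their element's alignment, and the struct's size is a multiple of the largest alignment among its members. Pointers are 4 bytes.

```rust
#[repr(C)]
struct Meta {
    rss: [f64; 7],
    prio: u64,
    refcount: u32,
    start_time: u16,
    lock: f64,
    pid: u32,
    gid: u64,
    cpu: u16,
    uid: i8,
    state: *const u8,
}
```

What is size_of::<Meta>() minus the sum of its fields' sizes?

rss at 0 (size 56, align 8) → ends 56
prio at 56 (size 8, align 8) → ends 64
refcount at 64 (size 4, align 4) → ends 68
start_time at 68 (size 2, align 2) → ends 70
pad 2 to align 8 for lock
lock at 72 (size 8, align 8) → ends 80
pid at 80 (size 4, align 4) → ends 84
pad 4 to align 8 for gid
gid at 88 (size 8, align 8) → ends 96
cpu at 96 (size 2, align 2) → ends 98
uid at 98 (size 1, align 1) → ends 99
pad 1 to align 4 for state
state at 100 (size 4, align 4) → ends 104
total 104 bytes, alignment 8
data bytes 97, size 104 → padding 7

7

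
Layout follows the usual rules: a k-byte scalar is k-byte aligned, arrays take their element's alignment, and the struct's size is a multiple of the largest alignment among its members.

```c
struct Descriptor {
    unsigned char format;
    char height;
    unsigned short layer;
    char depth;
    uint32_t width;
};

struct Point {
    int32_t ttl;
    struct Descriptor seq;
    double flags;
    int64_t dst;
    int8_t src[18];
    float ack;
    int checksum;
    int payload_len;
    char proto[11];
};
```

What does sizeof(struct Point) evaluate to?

80 bytes

Descriptor: format at 0 (size 1, align 1) → ends 1; height at 1 (size 1, align 1) → ends 2; layer at 2 (size 2, align 2) → ends 4; depth at 4 (size 1, align 1) → ends 5; pad 3 to align 4 for width; width at 8 (size 4, align 4) → ends 12; total 12 bytes, alignment 4
ttl at 0 (size 4, align 4) → ends 4
seq at 4 (size 12, align 4) → ends 16
flags at 16 (size 8, align 8) → ends 24
dst at 24 (size 8, align 8) → ends 32
src at 32 (size 18, align 1) → ends 50
pad 2 to align 4 for ack
ack at 52 (size 4, align 4) → ends 56
checksum at 56 (size 4, align 4) → ends 60
payload_len at 60 (size 4, align 4) → ends 64
proto at 64 (size 11, align 1) → ends 75
tail pad 5 to reach multiple of 8
total 80 bytes, alignment 8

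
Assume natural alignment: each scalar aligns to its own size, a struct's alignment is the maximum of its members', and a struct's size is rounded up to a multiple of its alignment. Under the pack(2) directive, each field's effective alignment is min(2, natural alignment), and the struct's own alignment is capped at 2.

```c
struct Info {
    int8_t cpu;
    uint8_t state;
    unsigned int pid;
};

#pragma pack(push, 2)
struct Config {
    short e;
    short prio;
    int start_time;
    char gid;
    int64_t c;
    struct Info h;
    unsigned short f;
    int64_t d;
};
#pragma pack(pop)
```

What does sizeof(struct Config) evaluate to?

Info: cpu at 0 (size 1, align 1) → ends 1; state at 1 (size 1, align 1) → ends 2; pad 2 to align 4 for pid; pid at 4 (size 4, align 4) → ends 8; total 8 bytes, alignment 4
e at 0 (size 2, align 2) → ends 2
prio at 2 (size 2, align 2) → ends 4
start_time at 4 (size 4, align 2) → ends 8
gid at 8 (size 1, align 1) → ends 9
pad 1 to align 2 for c
c at 10 (size 8, align 2) → ends 18
h at 18 (size 8, align 2) → ends 26
f at 26 (size 2, align 2) → ends 28
d at 28 (size 8, align 2) → ends 36
total 36 bytes, alignment 2

36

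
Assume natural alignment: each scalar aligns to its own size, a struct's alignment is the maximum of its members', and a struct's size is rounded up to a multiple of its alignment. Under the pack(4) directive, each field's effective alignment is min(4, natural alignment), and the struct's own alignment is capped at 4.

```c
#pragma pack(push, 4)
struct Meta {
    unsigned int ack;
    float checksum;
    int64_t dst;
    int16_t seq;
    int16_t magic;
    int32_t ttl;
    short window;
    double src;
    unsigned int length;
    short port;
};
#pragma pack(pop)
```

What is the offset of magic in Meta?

18

@0: ack [4B, align 4] → 4
@4: checksum [4B, align 4] → 8
@8: dst [8B, align 4] → 16
@16: seq [2B, align 2] → 18
@18: magic [2B, align 2] → 20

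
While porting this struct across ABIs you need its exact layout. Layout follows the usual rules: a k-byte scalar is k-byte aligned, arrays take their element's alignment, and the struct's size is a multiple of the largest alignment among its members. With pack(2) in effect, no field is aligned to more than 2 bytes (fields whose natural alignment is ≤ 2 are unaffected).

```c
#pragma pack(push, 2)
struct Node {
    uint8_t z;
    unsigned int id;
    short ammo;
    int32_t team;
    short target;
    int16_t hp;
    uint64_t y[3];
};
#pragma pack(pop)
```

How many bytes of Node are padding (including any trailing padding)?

1

0..1  z  (1B, 1-aligned)
1..2  -- padding (1B)
2..6  id  (4B, 2-aligned)
6..8  ammo  (2B, 2-aligned)
8..12  team  (4B, 2-aligned)
12..14  target  (2B, 2-aligned)
14..16  hp  (2B, 2-aligned)
16..40  y  (24B, 2-aligned)
sizeof = 40, alignof = 2
data bytes 39, size 40 → padding 1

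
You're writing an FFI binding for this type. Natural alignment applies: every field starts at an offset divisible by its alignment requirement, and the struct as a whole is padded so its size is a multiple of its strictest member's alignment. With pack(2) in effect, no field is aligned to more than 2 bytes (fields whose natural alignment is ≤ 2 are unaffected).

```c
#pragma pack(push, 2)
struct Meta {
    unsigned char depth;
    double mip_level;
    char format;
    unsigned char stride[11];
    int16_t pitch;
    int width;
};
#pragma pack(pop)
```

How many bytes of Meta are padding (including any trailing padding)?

1

depth at 0 (size 1, align 1) → ends 1
pad 1 to align 2 for mip_level
mip_level at 2 (size 8, align 2) → ends 10
format at 10 (size 1, align 1) → ends 11
stride at 11 (size 11, align 1) → ends 22
pitch at 22 (size 2, align 2) → ends 24
width at 24 (size 4, align 2) → ends 28
total 28 bytes, alignment 2
data bytes 27, size 28 → padding 1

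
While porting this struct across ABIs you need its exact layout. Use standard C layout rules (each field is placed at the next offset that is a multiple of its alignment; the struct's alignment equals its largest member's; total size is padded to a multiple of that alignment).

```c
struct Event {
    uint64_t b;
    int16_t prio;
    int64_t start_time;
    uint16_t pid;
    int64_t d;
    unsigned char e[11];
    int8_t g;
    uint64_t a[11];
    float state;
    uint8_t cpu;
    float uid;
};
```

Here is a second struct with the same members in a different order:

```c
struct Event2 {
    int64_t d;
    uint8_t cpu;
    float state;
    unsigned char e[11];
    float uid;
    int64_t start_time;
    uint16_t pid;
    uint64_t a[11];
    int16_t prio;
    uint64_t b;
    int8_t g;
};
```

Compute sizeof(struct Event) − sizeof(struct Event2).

0

0..8  b  (8B, 8-aligned)
8..10  prio  (2B, 2-aligned)
10..16  -- padding (6B)
16..24  start_time  (8B, 8-aligned)
24..26  pid  (2B, 2-aligned)
26..32  -- padding (6B)
32..40  d  (8B, 8-aligned)
40..51  e  (11B, 1-aligned)
51..52  g  (1B, 1-aligned)
52..56  -- padding (4B)
56..144  a  (88B, 8-aligned)
144..148  state  (4B, 4-aligned)
148..149  cpu  (1B, 1-aligned)
149..152  -- padding (3B)
152..156  uid  (4B, 4-aligned)
156..160  -- tail padding (4B)
sizeof = 160, alignof = 8
— Event2 —
0..8  d  (8B, 8-aligned)
8..9  cpu  (1B, 1-aligned)
9..12  -- padding (3B)
12..16  state  (4B, 4-aligned)
16..27  e  (11B, 1-aligned)
27..28  -- padding (1B)
28..32  uid  (4B, 4-aligned)
32..40  start_time  (8B, 8-aligned)
40..42  pid  (2B, 2-aligned)
42..48  -- padding (6B)
48..136  a  (88B, 8-aligned)
136..138  prio  (2B, 2-aligned)
138..144  -- padding (6B)
144..152  b  (8B, 8-aligned)
152..153  g  (1B, 1-aligned)
153..160  -- tail padding (7B)
sizeof = 160, alignof = 8
160 − 160 = 0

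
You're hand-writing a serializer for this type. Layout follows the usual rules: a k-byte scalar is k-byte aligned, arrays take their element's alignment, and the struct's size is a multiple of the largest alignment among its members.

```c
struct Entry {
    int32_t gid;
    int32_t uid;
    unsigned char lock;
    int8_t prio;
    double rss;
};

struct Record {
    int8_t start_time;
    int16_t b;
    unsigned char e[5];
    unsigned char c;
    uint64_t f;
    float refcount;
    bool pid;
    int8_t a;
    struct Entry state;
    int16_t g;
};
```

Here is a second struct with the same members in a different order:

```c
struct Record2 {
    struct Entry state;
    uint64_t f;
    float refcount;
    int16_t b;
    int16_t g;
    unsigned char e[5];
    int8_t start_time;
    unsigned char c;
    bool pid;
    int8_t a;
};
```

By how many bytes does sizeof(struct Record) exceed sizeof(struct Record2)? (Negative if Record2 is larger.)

Entry: gid at 0 (size 4, align 4) → ends 4; uid at 4 (size 4, align 4) → ends 8; lock at 8 (size 1, align 1) → ends 9; prio at 9 (size 1, align 1) → ends 10; pad 6 to align 8 for rss; rss at 16 (size 8, align 8) → ends 24; total 24 bytes, alignment 8
start_time at 0 (size 1, align 1) → ends 1
pad 1 to align 2 for b
b at 2 (size 2, align 2) → ends 4
e at 4 (size 5, align 1) → ends 9
c at 9 (size 1, align 1) → ends 10
pad 6 to align 8 for f
f at 16 (size 8, align 8) → ends 24
refcount at 24 (size 4, align 4) → ends 28
pid at 28 (size 1, align 1) → ends 29
a at 29 (size 1, align 1) → ends 30
pad 2 to align 8 for state
state at 32 (size 24, align 8) → ends 56
g at 56 (size 2, align 2) → ends 58
tail pad 6 to reach multiple of 8
total 64 bytes, alignment 8
— Record2 —
state at 0 (size 24, align 8) → ends 24
f at 24 (size 8, align 8) → ends 32
refcount at 32 (size 4, align 4) → ends 36
b at 36 (size 2, align 2) → ends 38
g at 38 (size 2, align 2) → ends 40
e at 40 (size 5, align 1) → ends 45
start_time at 45 (size 1, align 1) → ends 46
c at 46 (size 1, align 1) → ends 47
pid at 47 (size 1, align 1) → ends 48
a at 48 (size 1, align 1) → ends 49
tail pad 7 to reach multiple of 8
total 56 bytes, alignment 8
64 − 56 = 8

8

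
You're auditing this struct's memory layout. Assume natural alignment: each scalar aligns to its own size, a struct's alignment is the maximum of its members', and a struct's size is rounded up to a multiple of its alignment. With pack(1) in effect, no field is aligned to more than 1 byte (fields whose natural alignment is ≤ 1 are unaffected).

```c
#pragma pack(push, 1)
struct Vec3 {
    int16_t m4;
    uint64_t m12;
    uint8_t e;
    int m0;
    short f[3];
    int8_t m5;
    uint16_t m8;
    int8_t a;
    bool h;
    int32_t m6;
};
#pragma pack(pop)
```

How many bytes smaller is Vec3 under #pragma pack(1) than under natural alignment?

natural layout:
  m4 at 0 (size 2, align 2) → ends 2
  pad 6 to align 8 for m12
  m12 at 8 (size 8, align 8) → ends 16
  e at 16 (size 1, align 1) → ends 17
  pad 3 to align 4 for m0
  m0 at 20 (size 4, align 4) → ends 24
  f at 24 (size 6, align 2) → ends 30
  m5 at 30 (size 1, align 1) → ends 31
  pad 1 to align 2 for m8
  m8 at 32 (size 2, align 2) → ends 34
  a at 34 (size 1, align 1) → ends 35
  h at 35 (size 1, align 1) → ends 36
  m6 at 36 (size 4, align 4) → ends 40
  total 40 bytes, alignment 8
packed(1) layout:
  m4 at 0 (size 2, align 1) → ends 2
  m12 at 2 (size 8, align 1) → ends 10
  e at 10 (size 1, align 1) → ends 11
  m0 at 11 (size 4, align 1) → ends 15
  f at 15 (size 6, align 1) → ends 21
  m5 at 21 (size 1, align 1) → ends 22
  m8 at 22 (size 2, align 1) → ends 24
  a at 24 (size 1, align 1) → ends 25
  h at 25 (size 1, align 1) → ends 26
  m6 at 26 (size 4, align 1) → ends 30
  total 30 bytes, alignment 1
40 − 30 = 10

10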